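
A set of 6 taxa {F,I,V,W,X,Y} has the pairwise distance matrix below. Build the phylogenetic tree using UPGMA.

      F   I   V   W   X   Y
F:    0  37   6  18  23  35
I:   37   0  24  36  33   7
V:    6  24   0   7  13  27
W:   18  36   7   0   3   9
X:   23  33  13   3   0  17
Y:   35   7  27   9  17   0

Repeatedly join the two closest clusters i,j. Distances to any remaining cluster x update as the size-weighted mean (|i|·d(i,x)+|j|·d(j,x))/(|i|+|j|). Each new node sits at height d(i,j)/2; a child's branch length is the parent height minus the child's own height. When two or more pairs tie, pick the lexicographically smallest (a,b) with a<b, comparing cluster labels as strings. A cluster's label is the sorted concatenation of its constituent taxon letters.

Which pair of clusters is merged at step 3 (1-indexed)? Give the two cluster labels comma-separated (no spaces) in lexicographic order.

I,Y

iteration 1: select W,X (d=3); attach at lengths (3/2, 3/2); label the merged cluster WX
  updated: d(F,WX)=41/2, d(I,WX)=69/2, d(V,WX)=10, d(WX,Y)=13
iteration 2: select F,V (d=6); attach at lengths (3, 3); label the merged cluster FV
  updated: d(FV,I)=61/2, d(FV,WX)=61/4, d(FV,Y)=31
iteration 3: select I,Y (d=7); attach at lengths (7/2, 7/2); label the merged cluster IY
  updated: d(FV,IY)=123/4, d(IY,WX)=95/4
iteration 4: select FV,WX (d=61/4); attach at lengths (37/8, 49/8); label the merged cluster FVWX
  updated: d(FVWX,IY)=109/4
iteration 5: select FVWX,IY (d=109/4); attach at lengths (6, 81/8); label the merged cluster FIVWXY
final tree: (((F:3,V:3):37/8,(W:3/2,X:3/2):49/8):6,(I:7/2,Y:7/2):81/8)
total length: 343/8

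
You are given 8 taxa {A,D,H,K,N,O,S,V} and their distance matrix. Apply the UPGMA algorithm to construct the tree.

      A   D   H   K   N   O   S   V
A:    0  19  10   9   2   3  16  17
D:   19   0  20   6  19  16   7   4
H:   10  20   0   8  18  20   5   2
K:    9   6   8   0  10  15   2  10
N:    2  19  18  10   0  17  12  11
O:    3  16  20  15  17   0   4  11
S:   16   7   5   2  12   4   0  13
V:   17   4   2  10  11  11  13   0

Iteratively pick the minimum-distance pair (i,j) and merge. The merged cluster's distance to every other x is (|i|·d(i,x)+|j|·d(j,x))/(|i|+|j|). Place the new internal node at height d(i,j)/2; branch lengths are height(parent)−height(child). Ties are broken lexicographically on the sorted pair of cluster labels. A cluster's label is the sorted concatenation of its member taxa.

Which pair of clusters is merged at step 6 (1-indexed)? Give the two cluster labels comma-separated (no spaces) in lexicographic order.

DKS,HV

1. join A+N (d=2) ⇒ AN; edges |A|=1, |N|=1
  updated: d(AN,D)=19, d(AN,H)=14, d(AN,K)=19/2, d(AN,O)=10, d(AN,S)=14, d(AN,V)=14
2. join H+V (d=2) ⇒ HV; edges |H|=1, |V|=1
  updated: d(AN,HV)=14, d(D,HV)=12, d(HV,K)=9, d(HV,O)=31/2, d(HV,S)=9
3. join K+S (d=2) ⇒ KS; edges |K|=1, |S|=1
  updated: d(AN,KS)=47/4, d(D,KS)=13/2, d(HV,KS)=9, d(KS,O)=19/2
4. join D+KS (d=13/2) ⇒ DKS; edges |D|=13/4, |KS|=9/4
  updated: d(AN,DKS)=85/6, d(DKS,HV)=10, d(DKS,O)=35/3
5. join AN+O (d=10) ⇒ ANO; edges |AN|=4, |O|=5
  updated: d(ANO,DKS)=40/3, d(ANO,HV)=29/2
6. join DKS+HV (d=10) ⇒ DHKSV; edges |DKS|=7/4, |HV|=4
  updated: d(ANO,DHKSV)=69/5
7. join ANO+DHKSV (d=69/5) ⇒ ADHKNOSV; edges |ANO|=19/10, |DHKSV|=19/10
final tree: (((A:1,N:1):4,O:5):19/10,((D:13/4,(K:1,S:1):9/4):7/4,(H:1,V:1):4):19/10)
total length: 601/20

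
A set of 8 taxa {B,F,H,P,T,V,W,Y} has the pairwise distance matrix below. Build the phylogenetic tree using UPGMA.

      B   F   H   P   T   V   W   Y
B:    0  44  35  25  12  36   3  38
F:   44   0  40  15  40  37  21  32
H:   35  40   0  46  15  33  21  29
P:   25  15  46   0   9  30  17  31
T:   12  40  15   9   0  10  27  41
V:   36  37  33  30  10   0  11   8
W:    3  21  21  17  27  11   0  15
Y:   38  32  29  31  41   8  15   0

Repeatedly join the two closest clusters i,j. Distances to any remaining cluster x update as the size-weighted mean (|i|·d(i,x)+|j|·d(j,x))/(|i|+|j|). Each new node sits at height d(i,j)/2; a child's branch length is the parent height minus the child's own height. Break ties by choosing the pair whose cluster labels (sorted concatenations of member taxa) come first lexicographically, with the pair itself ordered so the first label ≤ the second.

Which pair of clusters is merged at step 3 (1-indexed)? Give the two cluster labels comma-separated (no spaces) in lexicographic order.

iteration 1: select B,W (d=3); attach at lengths (3/2, 3/2); label the merged cluster BW
  updated: d(BW,F)=65/2, d(BW,H)=28, d(BW,P)=21, d(BW,T)=39/2, d(BW,V)=47/2, d(BW,Y)=53/2
iteration 2: select V,Y (d=8); attach at lengths (4, 4); label the merged cluster VY
  updated: d(BW,VY)=25, d(F,VY)=69/2, d(H,VY)=31, d(P,VY)=61/2, d(T,VY)=51/2
iteration 3: select P,T (d=9); attach at lengths (9/2, 9/2); label the merged cluster PT
  updated: d(BW,PT)=81/4, d(F,PT)=55/2, d(H,PT)=61/2, d(PT,VY)=28
iteration 4: select BW,PT (d=81/4); attach at lengths (69/8, 45/8); label the merged cluster BPTW
  updated: d(BPTW,F)=30, d(BPTW,H)=117/4, d(BPTW,VY)=53/2
iteration 5: select BPTW,VY (d=53/2); attach at lengths (25/8, 37/4); label the merged cluster BPTVWY
  updated: d(BPTVWY,F)=63/2, d(BPTVWY,H)=179/6
iteration 6: select BPTVWY,H (d=179/6); attach at lengths (5/3, 179/12); label the merged cluster BHPTVWY
  updated: d(BHPTVWY,F)=229/7
iteration 7: select BHPTVWY,F (d=229/7); attach at lengths (121/84, 229/14); label the merged cluster BFHPTVWY
final tree: (((((B:3/2,W:3/2):69/8,(P:9/2,T:9/2):45/8):25/8,(V:4,Y:4):37/4):5/3,H:179/12):121/84,F:229/14)
total length: 13609/168

P,T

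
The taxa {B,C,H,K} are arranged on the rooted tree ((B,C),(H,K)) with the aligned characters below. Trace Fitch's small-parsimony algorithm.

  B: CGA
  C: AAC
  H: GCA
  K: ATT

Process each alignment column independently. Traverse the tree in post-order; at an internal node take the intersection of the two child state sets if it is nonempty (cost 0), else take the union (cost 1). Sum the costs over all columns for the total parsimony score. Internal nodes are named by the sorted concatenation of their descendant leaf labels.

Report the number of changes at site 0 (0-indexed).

BC@0: {C} ∪ {A} = {A,C} (union, +1)
HK@0: {G} ∪ {A} = {A,G} (union, +1)
BCHK@0: {A,C} ∩ {A,G} = {A} (intersection, +0)
BC@1: {G} ∪ {A} = {A,G} (union, +1)
HK@1: {C} ∪ {T} = {C,T} (union, +1)
BCHK@1: {A,G} ∪ {C,T} = {A,C,G,T} (union, +1)
BC@2: {A} ∪ {C} = {A,C} (union, +1)
HK@2: {A} ∪ {T} = {A,T} (union, +1)
BCHK@2: {A,C} ∩ {A,T} = {A} (intersection, +0)
per-site changes: [2, 3, 2]; total = 7

2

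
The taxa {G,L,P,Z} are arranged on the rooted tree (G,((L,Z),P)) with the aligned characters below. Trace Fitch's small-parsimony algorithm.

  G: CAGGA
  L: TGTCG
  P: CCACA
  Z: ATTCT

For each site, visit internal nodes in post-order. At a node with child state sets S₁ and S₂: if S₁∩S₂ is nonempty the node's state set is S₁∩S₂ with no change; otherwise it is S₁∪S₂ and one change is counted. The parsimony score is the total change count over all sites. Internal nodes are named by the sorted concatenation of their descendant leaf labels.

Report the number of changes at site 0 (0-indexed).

[col 0] LZ: children L:{T}, Z:{A} ∪→ {A,T}; cost 1
[col 0] LPZ: children LZ:{A,T}, P:{C} ∪→ {A,C,T}; cost 1
[col 0] GLPZ: children G:{C}, LPZ:{A,C,T} ∩→ {C}; cost 0
[col 1] LZ: children L:{G}, Z:{T} ∪→ {G,T}; cost 1
[col 1] LPZ: children LZ:{G,T}, P:{C} ∪→ {C,G,T}; cost 1
[col 1] GLPZ: children G:{A}, LPZ:{C,G,T} ∪→ {A,C,G,T}; cost 1
[col 2] LZ: children L:{T}, Z:{T} ∩→ {T}; cost 0
[col 2] LPZ: children LZ:{T}, P:{A} ∪→ {A,T}; cost 1
[col 2] GLPZ: children G:{G}, LPZ:{A,T} ∪→ {A,G,T}; cost 1
[col 3] LZ: children L:{C}, Z:{C} ∩→ {C}; cost 0
[col 3] LPZ: children LZ:{C}, P:{C} ∩→ {C}; cost 0
[col 3] GLPZ: children G:{G}, LPZ:{C} ∪→ {C,G}; cost 1
[col 4] LZ: children L:{G}, Z:{T} ∪→ {G,T}; cost 1
[col 4] LPZ: children LZ:{G,T}, P:{A} ∪→ {A,G,T}; cost 1
[col 4] GLPZ: children G:{A}, LPZ:{A,G,T} ∩→ {A}; cost 0
per-site changes: [2, 3, 2, 1, 2]; total = 10

2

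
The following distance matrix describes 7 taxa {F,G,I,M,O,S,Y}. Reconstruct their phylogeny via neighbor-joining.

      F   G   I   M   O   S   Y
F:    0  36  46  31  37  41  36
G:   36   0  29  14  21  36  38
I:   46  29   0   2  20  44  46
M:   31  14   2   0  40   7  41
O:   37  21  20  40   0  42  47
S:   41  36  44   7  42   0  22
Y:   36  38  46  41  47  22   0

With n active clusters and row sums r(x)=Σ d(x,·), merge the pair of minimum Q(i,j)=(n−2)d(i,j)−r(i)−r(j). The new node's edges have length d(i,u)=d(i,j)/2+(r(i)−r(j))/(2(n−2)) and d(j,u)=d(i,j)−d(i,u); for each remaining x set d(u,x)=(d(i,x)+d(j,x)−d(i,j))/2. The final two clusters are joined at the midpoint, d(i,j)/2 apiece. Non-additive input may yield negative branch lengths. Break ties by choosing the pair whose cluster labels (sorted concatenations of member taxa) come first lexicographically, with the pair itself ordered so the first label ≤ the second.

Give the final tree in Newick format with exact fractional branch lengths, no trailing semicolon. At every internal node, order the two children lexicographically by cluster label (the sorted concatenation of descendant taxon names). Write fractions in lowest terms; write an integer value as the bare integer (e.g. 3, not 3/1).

step 1: merge (I,M) at d=2, Q=-312; branch lengths I→31/5, M→-21/5; new cluster IM
  updated: d(F,IM)=75/2, d(G,IM)=41/2, d(IM,O)=29, d(IM,S)=49/2, d(IM,Y)=85/2
step 2: merge (S,Y) at d=22, Q=-263; branch lengths S→17/2, Y→27/2; new cluster SY
  updated: d(F,SY)=55/2, d(G,SY)=26, d(IM,SY)=45/2, d(O,SY)=67/2
step 3: merge (F,SY) at d=55/2, Q=-165; branch lengths F→37/2, SY→9; new cluster FSY
  updated: d(FSY,G)=69/4, d(FSY,IM)=65/4, d(FSY,O)=43/2
step 4: merge (FSY,IM) at d=65/4, Q=-353/4; branch lengths FSY→87/16, IM→173/16; new cluster FIMSY
  updated: d(FIMSY,G)=43/4, d(FIMSY,O)=137/8
step 5: merge (FIMSY,G) at d=43/4, Q=-391/8; branch lengths FIMSY→55/16, G→117/16; new cluster FGIMSY
  updated: d(FGIMSY,O)=219/16
step 6: merge (FGIMSY,O) at d=219/16; branch lengths FGIMSY→219/32, O→219/32; new cluster FGIMOSY
final tree: ((((F:37/2,(S:17/2,Y:27/2):9):87/16,(I:31/5,M:-21/5):173/16):55/16,G:117/16):219/32,O:219/32)
total length: 1475/16

((((F:37/2,(S:17/2,Y:27/2):9):87/16,(I:31/5,M:-21/5):173/16):55/16,G:117/16):219/32,O:219/32)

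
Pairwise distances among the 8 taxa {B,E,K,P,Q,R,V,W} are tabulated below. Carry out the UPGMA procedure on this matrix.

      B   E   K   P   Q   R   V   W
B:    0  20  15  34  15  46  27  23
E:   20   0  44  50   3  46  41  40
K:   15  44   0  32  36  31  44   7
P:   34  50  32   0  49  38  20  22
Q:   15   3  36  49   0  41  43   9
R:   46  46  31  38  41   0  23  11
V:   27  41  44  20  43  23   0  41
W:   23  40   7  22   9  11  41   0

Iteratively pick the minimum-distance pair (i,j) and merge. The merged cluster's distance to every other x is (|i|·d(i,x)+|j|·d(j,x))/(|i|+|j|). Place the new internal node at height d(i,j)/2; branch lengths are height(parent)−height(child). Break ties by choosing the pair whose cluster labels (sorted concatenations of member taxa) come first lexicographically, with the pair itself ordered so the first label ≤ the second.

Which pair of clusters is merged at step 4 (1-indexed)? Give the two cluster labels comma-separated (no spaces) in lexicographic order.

P,V

1. join E+Q (d=3) ⇒ EQ; edges |E|=3/2, |Q|=3/2
  updated: d(B,EQ)=35/2, d(EQ,K)=40, d(EQ,P)=99/2, d(EQ,R)=87/2, d(EQ,V)=42, d(EQ,W)=49/2
2. join K+W (d=7) ⇒ KW; edges |K|=7/2, |W|=7/2
  updated: d(B,KW)=19, d(EQ,KW)=129/4, d(KW,P)=27, d(KW,R)=21, d(KW,V)=85/2
3. join B+EQ (d=35/2) ⇒ BEQ; edges |B|=35/4, |EQ|=29/4
  updated: d(BEQ,KW)=167/6, d(BEQ,P)=133/3, d(BEQ,R)=133/3, d(BEQ,V)=37
4. join P+V (d=20) ⇒ PV; edges |P|=10, |V|=10
  updated: d(BEQ,PV)=122/3, d(KW,PV)=139/4, d(PV,R)=61/2
5. join KW+R (d=21) ⇒ KRW; edges |KW|=7, |R|=21/2
  updated: d(BEQ,KRW)=100/3, d(KRW,PV)=100/3
6. join BEQ+KRW (d=100/3) ⇒ BEKQRW; edges |BEQ|=95/12, |KRW|=37/6
  updated: d(BEKQRW,PV)=37
7. join BEKQRW+PV (d=37) ⇒ BEKPQRVW; edges |BEKQRW|=11/6, |PV|=17/2
final tree: (((B:35/4,(E:3/2,Q:3/2):29/4):95/12,((K:7/2,W:7/2):7,R:21/2):37/6):11/6,(P:10,V:10):17/2)
total length: 1055/12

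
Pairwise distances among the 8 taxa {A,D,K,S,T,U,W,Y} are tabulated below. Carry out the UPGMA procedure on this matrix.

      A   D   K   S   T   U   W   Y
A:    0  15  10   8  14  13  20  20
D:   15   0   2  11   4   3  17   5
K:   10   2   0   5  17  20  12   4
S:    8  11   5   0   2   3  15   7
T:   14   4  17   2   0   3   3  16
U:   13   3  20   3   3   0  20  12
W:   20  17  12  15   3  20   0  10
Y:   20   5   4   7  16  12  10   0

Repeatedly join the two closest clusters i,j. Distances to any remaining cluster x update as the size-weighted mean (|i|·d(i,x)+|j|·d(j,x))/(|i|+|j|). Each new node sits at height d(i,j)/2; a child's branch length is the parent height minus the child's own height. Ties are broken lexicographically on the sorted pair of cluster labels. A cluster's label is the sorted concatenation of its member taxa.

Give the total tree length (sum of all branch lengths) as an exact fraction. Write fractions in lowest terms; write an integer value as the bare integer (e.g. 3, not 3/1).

1999/63

iteration 1: select D,K (d=2); attach at lengths (1, 1); label the merged cluster DK
  updated: d(A,DK)=25/2, d(DK,S)=8, d(DK,T)=21/2, d(DK,U)=23/2, d(DK,W)=29/2, d(DK,Y)=9/2
iteration 2: select S,T (d=2); attach at lengths (1, 1); label the merged cluster ST
  updated: d(A,ST)=11, d(DK,ST)=37/4, d(ST,U)=3, d(ST,W)=9, d(ST,Y)=23/2
iteration 3: select ST,U (d=3); attach at lengths (1/2, 3/2); label the merged cluster STU
  updated: d(A,STU)=35/3, d(DK,STU)=10, d(STU,W)=38/3, d(STU,Y)=35/3
iteration 4: select DK,Y (d=9/2); attach at lengths (5/4, 9/4); label the merged cluster DKY
  updated: d(A,DKY)=15, d(DKY,STU)=95/9, d(DKY,W)=13
iteration 5: select DKY,STU (d=95/9); attach at lengths (109/36, 34/9); label the merged cluster DKSTUY
  updated: d(A,DKSTUY)=40/3, d(DKSTUY,W)=77/6
iteration 6: select DKSTUY,W (d=77/6); attach at lengths (41/36, 77/12); label the merged cluster DKSTUWY
  updated: d(A,DKSTUWY)=100/7
iteration 7: select A,DKSTUWY (d=100/7); attach at lengths (50/7, 61/84); label the merged cluster ADKSTUWY
final tree: (A:50/7,((((D:1,K:1):5/4,Y:9/4):109/36,((S:1,T:1):1/2,U:3/2):34/9):41/36,W:77/12):61/84)
total length: 1999/63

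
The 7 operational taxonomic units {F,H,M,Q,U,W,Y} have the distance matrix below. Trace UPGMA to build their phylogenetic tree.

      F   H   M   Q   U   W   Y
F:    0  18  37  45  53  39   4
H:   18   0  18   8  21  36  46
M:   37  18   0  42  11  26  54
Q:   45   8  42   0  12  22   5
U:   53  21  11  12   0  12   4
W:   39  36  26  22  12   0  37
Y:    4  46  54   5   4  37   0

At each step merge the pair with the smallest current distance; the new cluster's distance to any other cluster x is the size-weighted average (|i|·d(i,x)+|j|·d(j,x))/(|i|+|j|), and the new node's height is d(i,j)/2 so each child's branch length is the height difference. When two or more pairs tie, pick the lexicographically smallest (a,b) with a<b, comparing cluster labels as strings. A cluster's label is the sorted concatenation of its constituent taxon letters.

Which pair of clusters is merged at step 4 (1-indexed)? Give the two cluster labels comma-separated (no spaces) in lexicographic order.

MU,W

step 1: merge (F,Y) at d=4; branch lengths F→2, Y→2; new cluster FY
  updated: d(FY,H)=32, d(FY,M)=91/2, d(FY,Q)=25, d(FY,U)=57/2, d(FY,W)=38
step 2: merge (H,Q) at d=8; branch lengths H→4, Q→4; new cluster HQ
  updated: d(FY,HQ)=57/2, d(HQ,M)=30, d(HQ,U)=33/2, d(HQ,W)=29
step 3: merge (M,U) at d=11; branch lengths M→11/2, U→11/2; new cluster MU
  updated: d(FY,MU)=37, d(HQ,MU)=93/4, d(MU,W)=19
step 4: merge (MU,W) at d=19; branch lengths MU→4, W→19/2; new cluster MUW
  updated: d(FY,MUW)=112/3, d(HQ,MUW)=151/6
step 5: merge (HQ,MUW) at d=151/6; branch lengths HQ→103/12, MUW→37/12; new cluster HMQUW
  updated: d(FY,HMQUW)=169/5
step 6: merge (FY,HMQUW) at d=169/5; branch lengths FY→149/10, HMQUW→259/60; new cluster FHMQUWY
final tree: ((F:2,Y:2):149/10,((H:4,Q:4):103/12,((M:11/2,U:11/2):4,W:19/2):37/12):259/60)
total length: 4043/60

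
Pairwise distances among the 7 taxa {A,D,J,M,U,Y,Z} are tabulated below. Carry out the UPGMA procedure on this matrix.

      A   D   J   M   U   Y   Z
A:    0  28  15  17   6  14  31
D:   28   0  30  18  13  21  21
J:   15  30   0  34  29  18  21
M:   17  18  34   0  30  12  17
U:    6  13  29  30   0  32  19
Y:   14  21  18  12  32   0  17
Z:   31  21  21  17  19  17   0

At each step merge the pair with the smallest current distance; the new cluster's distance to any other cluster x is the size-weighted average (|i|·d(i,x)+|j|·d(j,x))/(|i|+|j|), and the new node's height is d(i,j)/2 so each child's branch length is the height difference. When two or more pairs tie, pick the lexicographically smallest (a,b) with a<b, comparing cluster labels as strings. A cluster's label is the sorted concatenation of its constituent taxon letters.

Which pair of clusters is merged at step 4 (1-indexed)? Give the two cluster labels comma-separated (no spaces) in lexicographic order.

D,MYZ

iteration 1: select A,U (d=6); attach at lengths (3, 3); label the merged cluster AU
  updated: d(AU,D)=41/2, d(AU,J)=22, d(AU,M)=47/2, d(AU,Y)=23, d(AU,Z)=25
iteration 2: select M,Y (d=12); attach at lengths (6, 6); label the merged cluster MY
  updated: d(AU,MY)=93/4, d(D,MY)=39/2, d(J,MY)=26, d(MY,Z)=17
iteration 3: select MY,Z (d=17); attach at lengths (5/2, 17/2); label the merged cluster MYZ
  updated: d(AU,MYZ)=143/6, d(D,MYZ)=20, d(J,MYZ)=73/3
iteration 4: select D,MYZ (d=20); attach at lengths (10, 3/2); label the merged cluster DMYZ
  updated: d(AU,DMYZ)=23, d(DMYZ,J)=103/4
iteration 5: select AU,J (d=22); attach at lengths (8, 11); label the merged cluster AJU
  updated: d(AJU,DMYZ)=287/12
iteration 6: select AJU,DMYZ (d=287/12); attach at lengths (23/24, 47/24); label the merged cluster ADJMUYZ
final tree: (((A:3,U:3):8,J:11):23/24,(D:10,((M:6,Y:6):5/2,Z:17/2):3/2):47/24)
total length: 749/12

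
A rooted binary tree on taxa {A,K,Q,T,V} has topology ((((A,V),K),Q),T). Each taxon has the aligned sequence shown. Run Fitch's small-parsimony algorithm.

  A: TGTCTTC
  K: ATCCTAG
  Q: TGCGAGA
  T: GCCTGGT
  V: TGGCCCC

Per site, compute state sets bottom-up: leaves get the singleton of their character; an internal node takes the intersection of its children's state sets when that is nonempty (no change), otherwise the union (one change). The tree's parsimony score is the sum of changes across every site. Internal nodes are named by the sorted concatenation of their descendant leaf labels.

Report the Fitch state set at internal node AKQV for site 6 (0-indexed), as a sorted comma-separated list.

[col 0] AV: children A:{T}, V:{T} ∩→ {T}; cost 0
[col 0] AKV: children AV:{T}, K:{A} ∪→ {A,T}; cost 1
[col 0] AKQV: children AKV:{A,T}, Q:{T} ∩→ {T}; cost 0
[col 0] AKQTV: children AKQV:{T}, T:{G} ∪→ {G,T}; cost 1
[col 1] AV: children A:{G}, V:{G} ∩→ {G}; cost 0
[col 1] AKV: children AV:{G}, K:{T} ∪→ {G,T}; cost 1
[col 1] AKQV: children AKV:{G,T}, Q:{G} ∩→ {G}; cost 0
[col 1] AKQTV: children AKQV:{G}, T:{C} ∪→ {C,G}; cost 1
[col 2] AV: children A:{T}, V:{G} ∪→ {G,T}; cost 1
[col 2] AKV: children AV:{G,T}, K:{C} ∪→ {C,G,T}; cost 1
[col 2] AKQV: children AKV:{C,G,T}, Q:{C} ∩→ {C}; cost 0
[col 2] AKQTV: children AKQV:{C}, T:{C} ∩→ {C}; cost 0
[col 3] AV: children A:{C}, V:{C} ∩→ {C}; cost 0
[col 3] AKV: children AV:{C}, K:{C} ∩→ {C}; cost 0
[col 3] AKQV: children AKV:{C}, Q:{G} ∪→ {C,G}; cost 1
[col 3] AKQTV: children AKQV:{C,G}, T:{T} ∪→ {C,G,T}; cost 1
[col 4] AV: children A:{T}, V:{C} ∪→ {C,T}; cost 1
[col 4] AKV: children AV:{C,T}, K:{T} ∩→ {T}; cost 0
[col 4] AKQV: children AKV:{T}, Q:{A} ∪→ {A,T}; cost 1
[col 4] AKQTV: children AKQV:{A,T}, T:{G} ∪→ {A,G,T}; cost 1
[col 5] AV: children A:{T}, V:{C} ∪→ {C,T}; cost 1
[col 5] AKV: children AV:{C,T}, K:{A} ∪→ {A,C,T}; cost 1
[col 5] AKQV: children AKV:{A,C,T}, Q:{G} ∪→ {A,C,G,T}; cost 1
[col 5] AKQTV: children AKQV:{A,C,G,T}, T:{G} ∩→ {G}; cost 0
[col 6] AV: children A:{C}, V:{C} ∩→ {C}; cost 0
[col 6] AKV: children AV:{C}, K:{G} ∪→ {C,G}; cost 1
[col 6] AKQV: children AKV:{C,G}, Q:{A} ∪→ {A,C,G}; cost 1
[col 6] AKQTV: children AKQV:{A,C,G}, T:{T} ∪→ {A,C,G,T}; cost 1
per-site changes: [2, 2, 2, 2, 3, 3, 3]; total = 17

A,C,G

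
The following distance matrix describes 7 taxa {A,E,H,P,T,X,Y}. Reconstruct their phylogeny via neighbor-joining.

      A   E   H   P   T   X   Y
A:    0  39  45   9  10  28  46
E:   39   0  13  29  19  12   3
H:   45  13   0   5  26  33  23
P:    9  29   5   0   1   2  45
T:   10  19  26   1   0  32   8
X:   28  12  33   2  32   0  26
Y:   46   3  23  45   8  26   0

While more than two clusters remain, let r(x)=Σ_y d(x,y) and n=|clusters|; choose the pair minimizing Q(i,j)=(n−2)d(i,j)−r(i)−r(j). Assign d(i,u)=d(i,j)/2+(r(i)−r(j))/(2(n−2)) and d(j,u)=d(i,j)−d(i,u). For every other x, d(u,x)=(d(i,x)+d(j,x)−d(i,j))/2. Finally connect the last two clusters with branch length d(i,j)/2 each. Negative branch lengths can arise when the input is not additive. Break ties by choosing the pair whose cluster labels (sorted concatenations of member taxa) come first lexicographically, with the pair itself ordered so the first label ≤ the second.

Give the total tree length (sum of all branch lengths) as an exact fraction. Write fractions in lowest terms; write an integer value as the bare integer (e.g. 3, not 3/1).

835/16

1. join E+Y (d=3, Q=-251) ⇒ EY; edges |E|=-21/10, |Y|=51/10
  updated: d(A,EY)=41, d(EY,H)=33/2, d(EY,P)=71/2, d(EY,T)=12, d(EY,X)=35/2
2. join EY+H (d=33/2, Q=-182) ⇒ EHY; edges |EY|=63/8, |H|=69/8
  updated: d(A,EHY)=139/4, d(EHY,P)=12, d(EHY,T)=43/4, d(EHY,X)=17
3. join A+T (d=10, Q=-211/2) ⇒ AT; edges |A|=29/3, |T|=1/3
  updated: d(AT,EHY)=71/4, d(AT,P)=0, d(AT,X)=25
4. join AT+P (d=0, Q=-227/4) ⇒ APT; edges |AT|=115/16, |P|=-115/16
  updated: d(APT,EHY)=119/8, d(APT,X)=27/2
5. join APT+EHY (d=119/8, Q=-363/8) ⇒ AEHPTY; edges |APT|=91/16, |EHY|=147/16
  updated: d(AEHPTY,X)=125/16
6. join AEHPTY+X (d=125/16) ⇒ AEHPTXY; edges |AEHPTY|=125/32, |X|=125/32
final tree: ((((A:29/3,T:1/3):115/16,P:-115/16):91/16,((E:-21/10,Y:51/10):63/8,H:69/8):147/16):125/32,X:125/32)
total length: 835/16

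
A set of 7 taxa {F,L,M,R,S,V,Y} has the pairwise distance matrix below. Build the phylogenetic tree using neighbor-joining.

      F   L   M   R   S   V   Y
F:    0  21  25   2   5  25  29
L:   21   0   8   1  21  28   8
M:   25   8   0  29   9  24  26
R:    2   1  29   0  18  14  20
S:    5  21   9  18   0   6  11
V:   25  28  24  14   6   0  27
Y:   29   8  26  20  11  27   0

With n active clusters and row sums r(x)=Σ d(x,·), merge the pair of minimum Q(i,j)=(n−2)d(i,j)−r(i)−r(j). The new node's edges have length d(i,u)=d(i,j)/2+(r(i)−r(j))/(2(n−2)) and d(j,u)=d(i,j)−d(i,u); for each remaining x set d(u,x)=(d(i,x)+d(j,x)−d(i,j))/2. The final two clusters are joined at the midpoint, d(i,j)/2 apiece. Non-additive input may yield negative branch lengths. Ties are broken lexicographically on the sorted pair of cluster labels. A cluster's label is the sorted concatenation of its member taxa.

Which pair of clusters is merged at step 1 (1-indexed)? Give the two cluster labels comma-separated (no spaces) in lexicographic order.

F,R

1. join F+R (d=2, Q=-181) ⇒ FR; edges |F|=33/10, |R|=-13/10
  updated: d(FR,L)=10, d(FR,M)=26, d(FR,S)=21/2, d(FR,V)=37/2, d(FR,Y)=47/2
2. join L+Y (d=8, Q=-277/2) ⇒ LY; edges |L|=23/16, |Y|=105/16
  updated: d(FR,LY)=51/4, d(LY,M)=13, d(LY,S)=12, d(LY,V)=47/2
3. join LY+M (d=13, Q=-377/4) ⇒ LMY; edges |LY|=113/24, |M|=199/24
  updated: d(FR,LMY)=103/8, d(LMY,S)=4, d(LMY,V)=69/4
4. join FR+LMY (d=103/8, Q=-201/4) ⇒ FLMRY; edges |FR|=67/8, |LMY|=9/2
  updated: d(FLMRY,S)=13/16, d(FLMRY,V)=183/16
5. join FLMRY+S (d=13/16, Q=-73/4) ⇒ FLMRSY; edges |FLMRY|=25/8, |S|=-37/16
  updated: d(FLMRSY,V)=133/16
6. join FLMRSY+V (d=133/16) ⇒ FLMRSVY; edges |FLMRSY|=133/32, |V|=133/32
final tree: ((((F:33/10,R:-13/10):67/8,((L:23/16,Y:105/16):113/24,M:199/24):9/2):25/8,S:-37/16):133/32,V:133/32)
total length: 45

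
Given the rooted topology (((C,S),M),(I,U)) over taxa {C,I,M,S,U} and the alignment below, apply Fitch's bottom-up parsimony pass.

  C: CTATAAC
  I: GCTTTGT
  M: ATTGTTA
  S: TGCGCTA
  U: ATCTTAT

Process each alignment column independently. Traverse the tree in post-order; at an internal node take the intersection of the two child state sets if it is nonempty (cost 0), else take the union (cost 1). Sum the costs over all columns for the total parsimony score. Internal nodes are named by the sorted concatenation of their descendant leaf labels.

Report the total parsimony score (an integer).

[col 0] CS: children C:{C}, S:{T} ∪→ {C,T}; cost 1
[col 0] CMS: children CS:{C,T}, M:{A} ∪→ {A,C,T}; cost 1
[col 0] IU: children I:{G}, U:{A} ∪→ {A,G}; cost 1
[col 0] CIMSU: children CMS:{A,C,T}, IU:{A,G} ∩→ {A}; cost 0
[col 1] CS: children C:{T}, S:{G} ∪→ {G,T}; cost 1
[col 1] CMS: children CS:{G,T}, M:{T} ∩→ {T}; cost 0
[col 1] IU: children I:{C}, U:{T} ∪→ {C,T}; cost 1
[col 1] CIMSU: children CMS:{T}, IU:{C,T} ∩→ {T}; cost 0
[col 2] CS: children C:{A}, S:{C} ∪→ {A,C}; cost 1
[col 2] CMS: children CS:{A,C}, M:{T} ∪→ {A,C,T}; cost 1
[col 2] IU: children I:{T}, U:{C} ∪→ {C,T}; cost 1
[col 2] CIMSU: children CMS:{A,C,T}, IU:{C,T} ∩→ {C,T}; cost 0
[col 3] CS: children C:{T}, S:{G} ∪→ {G,T}; cost 1
[col 3] CMS: children CS:{G,T}, M:{G} ∩→ {G}; cost 0
[col 3] IU: children I:{T}, U:{T} ∩→ {T}; cost 0
[col 3] CIMSU: children CMS:{G}, IU:{T} ∪→ {G,T}; cost 1
[col 4] CS: children C:{A}, S:{C} ∪→ {A,C}; cost 1
[col 4] CMS: children CS:{A,C}, M:{T} ∪→ {A,C,T}; cost 1
[col 4] IU: children I:{T}, U:{T} ∩→ {T}; cost 0
[col 4] CIMSU: children CMS:{A,C,T}, IU:{T} ∩→ {T}; cost 0
[col 5] CS: children C:{A}, S:{T} ∪→ {A,T}; cost 1
[col 5] CMS: children CS:{A,T}, M:{T} ∩→ {T}; cost 0
[col 5] IU: children I:{G}, U:{A} ∪→ {A,G}; cost 1
[col 5] CIMSU: children CMS:{T}, IU:{A,G} ∪→ {A,G,T}; cost 1
[col 6] CS: children C:{C}, S:{A} ∪→ {A,C}; cost 1
[col 6] CMS: children CS:{A,C}, M:{A} ∩→ {A}; cost 0
[col 6] IU: children I:{T}, U:{T} ∩→ {T}; cost 0
[col 6] CIMSU: children CMS:{A}, IU:{T} ∪→ {A,T}; cost 1
per-site changes: [3, 2, 3, 2, 2, 3, 2]; total = 17

17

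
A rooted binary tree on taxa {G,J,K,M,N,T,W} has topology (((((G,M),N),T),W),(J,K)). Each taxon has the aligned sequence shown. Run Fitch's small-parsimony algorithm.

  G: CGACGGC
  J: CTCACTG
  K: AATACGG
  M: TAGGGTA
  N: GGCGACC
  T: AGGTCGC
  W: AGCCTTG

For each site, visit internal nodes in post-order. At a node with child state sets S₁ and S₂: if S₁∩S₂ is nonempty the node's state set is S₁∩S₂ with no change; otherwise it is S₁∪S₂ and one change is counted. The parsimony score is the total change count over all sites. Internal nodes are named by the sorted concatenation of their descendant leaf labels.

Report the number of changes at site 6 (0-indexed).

2

[col 0] GM: children G:{C}, M:{T} ∪→ {C,T}; cost 1
[col 0] GMN: children GM:{C,T}, N:{G} ∪→ {C,G,T}; cost 1
[col 0] GMNT: children GMN:{C,G,T}, T:{A} ∪→ {A,C,G,T}; cost 1
[col 0] GMNTW: children GMNT:{A,C,G,T}, W:{A} ∩→ {A}; cost 0
[col 0] JK: children J:{C}, K:{A} ∪→ {A,C}; cost 1
[col 0] GJKMNTW: children GMNTW:{A}, JK:{A,C} ∩→ {A}; cost 0
[col 1] GM: children G:{G}, M:{A} ∪→ {A,G}; cost 1
[col 1] GMN: children GM:{A,G}, N:{G} ∩→ {G}; cost 0
[col 1] GMNT: children GMN:{G}, T:{G} ∩→ {G}; cost 0
[col 1] GMNTW: children GMNT:{G}, W:{G} ∩→ {G}; cost 0
[col 1] JK: children J:{T}, K:{A} ∪→ {A,T}; cost 1
[col 1] GJKMNTW: children GMNTW:{G}, JK:{A,T} ∪→ {A,G,T}; cost 1
[col 2] GM: children G:{A}, M:{G} ∪→ {A,G}; cost 1
[col 2] GMN: children GM:{A,G}, N:{C} ∪→ {A,C,G}; cost 1
[col 2] GMNT: children GMN:{A,C,G}, T:{G} ∩→ {G}; cost 0
[col 2] GMNTW: children GMNT:{G}, W:{C} ∪→ {C,G}; cost 1
[col 2] JK: children J:{C}, K:{T} ∪→ {C,T}; cost 1
[col 2] GJKMNTW: children GMNTW:{C,G}, JK:{C,T} ∩→ {C}; cost 0
[col 3] GM: children G:{C}, M:{G} ∪→ {C,G}; cost 1
[col 3] GMN: children GM:{C,G}, N:{G} ∩→ {G}; cost 0
[col 3] GMNT: children GMN:{G}, T:{T} ∪→ {G,T}; cost 1
[col 3] GMNTW: children GMNT:{G,T}, W:{C} ∪→ {C,G,T}; cost 1
[col 3] JK: children J:{A}, K:{A} ∩→ {A}; cost 0
[col 3] GJKMNTW: children GMNTW:{C,G,T}, JK:{A} ∪→ {A,C,G,T}; cost 1
[col 4] GM: children G:{G}, M:{G} ∩→ {G}; cost 0
[col 4] GMN: children GM:{G}, N:{A} ∪→ {A,G}; cost 1
[col 4] GMNT: children GMN:{A,G}, T:{C} ∪→ {A,C,G}; cost 1
[col 4] GMNTW: children GMNT:{A,C,G}, W:{T} ∪→ {A,C,G,T}; cost 1
[col 4] JK: children J:{C}, K:{C} ∩→ {C}; cost 0
[col 4] GJKMNTW: children GMNTW:{A,C,G,T}, JK:{C} ∩→ {C}; cost 0
[col 5] GM: children G:{G}, M:{T} ∪→ {G,T}; cost 1
[col 5] GMN: children GM:{G,T}, N:{C} ∪→ {C,G,T}; cost 1
[col 5] GMNT: children GMN:{C,G,T}, T:{G} ∩→ {G}; cost 0
[col 5] GMNTW: children GMNT:{G}, W:{T} ∪→ {G,T}; cost 1
[col 5] JK: children J:{T}, K:{G} ∪→ {G,T}; cost 1
[col 5] GJKMNTW: children GMNTW:{G,T}, JK:{G,T} ∩→ {G,T}; cost 0
[col 6] GM: children G:{C}, M:{A} ∪→ {A,C}; cost 1
[col 6] GMN: children GM:{A,C}, N:{C} ∩→ {C}; cost 0
[col 6] GMNT: children GMN:{C}, T:{C} ∩→ {C}; cost 0
[col 6] GMNTW: children GMNT:{C}, W:{G} ∪→ {C,G}; cost 1
[col 6] JK: children J:{G}, K:{G} ∩→ {G}; cost 0
[col 6] GJKMNTW: children GMNTW:{C,G}, JK:{G} ∩→ {G}; cost 0
per-site changes: [4, 3, 4, 4, 3, 4, 2]; total = 24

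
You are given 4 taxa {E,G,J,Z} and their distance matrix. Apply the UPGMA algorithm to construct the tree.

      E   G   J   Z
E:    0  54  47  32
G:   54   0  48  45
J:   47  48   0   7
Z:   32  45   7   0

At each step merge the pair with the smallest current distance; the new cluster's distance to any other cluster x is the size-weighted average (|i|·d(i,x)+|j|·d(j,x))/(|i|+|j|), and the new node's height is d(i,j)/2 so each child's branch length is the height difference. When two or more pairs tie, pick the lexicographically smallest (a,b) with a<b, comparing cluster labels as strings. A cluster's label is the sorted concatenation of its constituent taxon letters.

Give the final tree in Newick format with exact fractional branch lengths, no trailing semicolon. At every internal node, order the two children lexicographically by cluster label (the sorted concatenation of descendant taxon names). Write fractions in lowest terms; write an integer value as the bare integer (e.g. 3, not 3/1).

((E:79/4,(J:7/2,Z:7/2):65/4):19/4,G:49/2)

iteration 1: select J,Z (d=7); attach at lengths (7/2, 7/2); label the merged cluster JZ
  updated: d(E,JZ)=79/2, d(G,JZ)=93/2
iteration 2: select E,JZ (d=79/2); attach at lengths (79/4, 65/4); label the merged cluster EJZ
  updated: d(EJZ,G)=49
iteration 3: select EJZ,G (d=49); attach at lengths (19/4, 49/2); label the merged cluster EGJZ
final tree: ((E:79/4,(J:7/2,Z:7/2):65/4):19/4,G:49/2)
total length: 289/4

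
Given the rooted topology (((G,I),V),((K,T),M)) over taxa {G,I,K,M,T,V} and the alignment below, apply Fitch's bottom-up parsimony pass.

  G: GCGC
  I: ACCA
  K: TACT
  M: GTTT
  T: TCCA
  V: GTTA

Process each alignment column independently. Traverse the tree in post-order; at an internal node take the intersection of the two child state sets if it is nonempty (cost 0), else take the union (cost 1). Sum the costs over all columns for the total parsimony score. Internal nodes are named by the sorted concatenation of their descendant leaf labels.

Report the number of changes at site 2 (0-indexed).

3

[col 0] GI: children G:{G}, I:{A} ∪→ {A,G}; cost 1
[col 0] GIV: children GI:{A,G}, V:{G} ∩→ {G}; cost 0
[col 0] KT: children K:{T}, T:{T} ∩→ {T}; cost 0
[col 0] KMT: children KT:{T}, M:{G} ∪→ {G,T}; cost 1
[col 0] GIKMTV: children GIV:{G}, KMT:{G,T} ∩→ {G}; cost 0
[col 1] GI: children G:{C}, I:{C} ∩→ {C}; cost 0
[col 1] GIV: children GI:{C}, V:{T} ∪→ {C,T}; cost 1
[col 1] KT: children K:{A}, T:{C} ∪→ {A,C}; cost 1
[col 1] KMT: children KT:{A,C}, M:{T} ∪→ {A,C,T}; cost 1
[col 1] GIKMTV: children GIV:{C,T}, KMT:{A,C,T} ∩→ {C,T}; cost 0
[col 2] GI: children G:{G}, I:{C} ∪→ {C,G}; cost 1
[col 2] GIV: children GI:{C,G}, V:{T} ∪→ {C,G,T}; cost 1
[col 2] KT: children K:{C}, T:{C} ∩→ {C}; cost 0
[col 2] KMT: children KT:{C}, M:{T} ∪→ {C,T}; cost 1
[col 2] GIKMTV: children GIV:{C,G,T}, KMT:{C,T} ∩→ {C,T}; cost 0
[col 3] GI: children G:{C}, I:{A} ∪→ {A,C}; cost 1
[col 3] GIV: children GI:{A,C}, V:{A} ∩→ {A}; cost 0
[col 3] KT: children K:{T}, T:{A} ∪→ {A,T}; cost 1
[col 3] KMT: children KT:{A,T}, M:{T} ∩→ {T}; cost 0
[col 3] GIKMTV: children GIV:{A}, KMT:{T} ∪→ {A,T}; cost 1
per-site changes: [2, 3, 3, 3]; total = 11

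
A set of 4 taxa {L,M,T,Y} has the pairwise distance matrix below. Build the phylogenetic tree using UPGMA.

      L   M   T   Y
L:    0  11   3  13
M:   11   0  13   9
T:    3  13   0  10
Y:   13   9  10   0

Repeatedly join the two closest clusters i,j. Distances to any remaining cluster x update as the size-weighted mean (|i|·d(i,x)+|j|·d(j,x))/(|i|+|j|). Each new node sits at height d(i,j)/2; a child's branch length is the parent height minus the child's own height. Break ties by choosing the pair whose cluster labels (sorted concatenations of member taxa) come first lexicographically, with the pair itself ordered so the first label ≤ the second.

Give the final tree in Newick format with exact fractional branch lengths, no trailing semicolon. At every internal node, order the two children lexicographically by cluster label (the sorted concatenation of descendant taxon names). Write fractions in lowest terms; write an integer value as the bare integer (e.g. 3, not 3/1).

step 1: merge (L,T) at d=3; branch lengths L→3/2, T→3/2; new cluster LT
  updated: d(LT,M)=12, d(LT,Y)=23/2
step 2: merge (M,Y) at d=9; branch lengths M→9/2, Y→9/2; new cluster MY
  updated: d(LT,MY)=47/4
step 3: merge (LT,MY) at d=47/4; branch lengths LT→35/8, MY→11/8; new cluster LMTY
final tree: ((L:3/2,T:3/2):35/8,(M:9/2,Y:9/2):11/8)
total length: 71/4

((L:3/2,T:3/2):35/8,(M:9/2,Y:9/2):11/8)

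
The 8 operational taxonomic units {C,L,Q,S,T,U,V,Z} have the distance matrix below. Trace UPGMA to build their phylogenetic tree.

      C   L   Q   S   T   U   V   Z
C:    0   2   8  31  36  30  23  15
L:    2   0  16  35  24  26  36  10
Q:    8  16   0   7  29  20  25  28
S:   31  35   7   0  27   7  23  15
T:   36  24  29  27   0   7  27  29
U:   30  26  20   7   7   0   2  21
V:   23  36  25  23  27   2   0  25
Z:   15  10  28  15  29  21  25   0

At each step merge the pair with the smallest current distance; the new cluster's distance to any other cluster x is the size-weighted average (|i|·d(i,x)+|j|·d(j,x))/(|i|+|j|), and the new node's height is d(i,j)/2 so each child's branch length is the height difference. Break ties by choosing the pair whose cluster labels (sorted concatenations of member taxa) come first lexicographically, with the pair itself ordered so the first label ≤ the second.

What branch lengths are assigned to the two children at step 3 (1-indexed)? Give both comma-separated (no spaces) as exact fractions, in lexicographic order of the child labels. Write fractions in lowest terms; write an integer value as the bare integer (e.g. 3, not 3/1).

iteration 1: select C,L (d=2); attach at lengths (1, 1); label the merged cluster CL
  updated: d(CL,Q)=12, d(CL,S)=33, d(CL,T)=30, d(CL,U)=28, d(CL,V)=59/2, d(CL,Z)=25/2
iteration 2: select U,V (d=2); attach at lengths (1, 1); label the merged cluster UV
  updated: d(CL,UV)=115/4, d(Q,UV)=45/2, d(S,UV)=15, d(T,UV)=17, d(UV,Z)=23
iteration 3: select Q,S (d=7); attach at lengths (7/2, 7/2); label the merged cluster QS
  updated: d(CL,QS)=45/2, d(QS,T)=28, d(QS,UV)=75/4, d(QS,Z)=43/2
iteration 4: select CL,Z (d=25/2); attach at lengths (21/4, 25/4); label the merged cluster CLZ
  updated: d(CLZ,QS)=133/6, d(CLZ,T)=89/3, d(CLZ,UV)=161/6
iteration 5: select T,UV (d=17); attach at lengths (17/2, 15/2); label the merged cluster TUV
  updated: d(CLZ,TUV)=250/9, d(QS,TUV)=131/6
iteration 6: select QS,TUV (d=131/6); attach at lengths (89/12, 29/12); label the merged cluster QSTUV
  updated: d(CLZ,QSTUV)=383/15
iteration 7: select CLZ,QSTUV (d=383/15); attach at lengths (391/60, 37/20); label the merged cluster CLQSTUVZ
final tree: (((C:1,L:1):21/4,Z:25/4):391/60,((Q:7/2,S:7/2):89/12,(T:17/2,(U:1,V:1):15/2):29/12):37/20)
total length: 567/10

7/2,7/2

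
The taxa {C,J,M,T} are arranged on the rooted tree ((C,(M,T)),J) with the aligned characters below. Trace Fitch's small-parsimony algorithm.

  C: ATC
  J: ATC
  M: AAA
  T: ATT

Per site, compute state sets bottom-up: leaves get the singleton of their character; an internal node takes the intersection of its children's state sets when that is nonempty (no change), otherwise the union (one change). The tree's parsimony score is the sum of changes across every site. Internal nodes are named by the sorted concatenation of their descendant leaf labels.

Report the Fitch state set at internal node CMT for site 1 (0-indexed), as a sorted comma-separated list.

[col 0] MT: children M:{A}, T:{A} ∩→ {A}; cost 0
[col 0] CMT: children C:{A}, MT:{A} ∩→ {A}; cost 0
[col 0] CJMT: children CMT:{A}, J:{A} ∩→ {A}; cost 0
[col 1] MT: children M:{A}, T:{T} ∪→ {A,T}; cost 1
[col 1] CMT: children C:{T}, MT:{A,T} ∩→ {T}; cost 0
[col 1] CJMT: children CMT:{T}, J:{T} ∩→ {T}; cost 0
[col 2] MT: children M:{A}, T:{T} ∪→ {A,T}; cost 1
[col 2] CMT: children C:{C}, MT:{A,T} ∪→ {A,C,T}; cost 1
[col 2] CJMT: children CMT:{A,C,T}, J:{C} ∩→ {C}; cost 0
per-site changes: [0, 1, 2]; total = 3

T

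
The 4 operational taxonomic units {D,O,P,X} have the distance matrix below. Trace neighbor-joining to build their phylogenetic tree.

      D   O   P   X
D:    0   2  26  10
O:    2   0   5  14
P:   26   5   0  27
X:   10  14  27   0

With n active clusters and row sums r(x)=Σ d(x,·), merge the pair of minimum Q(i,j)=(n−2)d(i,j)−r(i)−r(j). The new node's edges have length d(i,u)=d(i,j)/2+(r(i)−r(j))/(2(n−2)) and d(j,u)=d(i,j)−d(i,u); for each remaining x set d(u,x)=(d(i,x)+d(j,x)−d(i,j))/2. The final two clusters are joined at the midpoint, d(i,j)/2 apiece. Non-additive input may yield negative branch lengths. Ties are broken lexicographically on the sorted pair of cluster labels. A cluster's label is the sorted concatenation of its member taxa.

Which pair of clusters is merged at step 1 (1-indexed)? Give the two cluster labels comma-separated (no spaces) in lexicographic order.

1. join D+X (d=10, Q=-69) ⇒ DX; edges |D|=7/4, |X|=33/4
  updated: d(DX,O)=3, d(DX,P)=43/2
2. join DX+O (d=3, Q=-59/2) ⇒ DOX; edges |DX|=39/4, |O|=-27/4
  updated: d(DOX,P)=47/4
3. join DOX+P (d=47/4) ⇒ DOPX; edges |DOX|=47/8, |P|=47/8
final tree: (((D:7/4,X:33/4):39/4,O:-27/4):47/8,P:47/8)
total length: 99/4

D,X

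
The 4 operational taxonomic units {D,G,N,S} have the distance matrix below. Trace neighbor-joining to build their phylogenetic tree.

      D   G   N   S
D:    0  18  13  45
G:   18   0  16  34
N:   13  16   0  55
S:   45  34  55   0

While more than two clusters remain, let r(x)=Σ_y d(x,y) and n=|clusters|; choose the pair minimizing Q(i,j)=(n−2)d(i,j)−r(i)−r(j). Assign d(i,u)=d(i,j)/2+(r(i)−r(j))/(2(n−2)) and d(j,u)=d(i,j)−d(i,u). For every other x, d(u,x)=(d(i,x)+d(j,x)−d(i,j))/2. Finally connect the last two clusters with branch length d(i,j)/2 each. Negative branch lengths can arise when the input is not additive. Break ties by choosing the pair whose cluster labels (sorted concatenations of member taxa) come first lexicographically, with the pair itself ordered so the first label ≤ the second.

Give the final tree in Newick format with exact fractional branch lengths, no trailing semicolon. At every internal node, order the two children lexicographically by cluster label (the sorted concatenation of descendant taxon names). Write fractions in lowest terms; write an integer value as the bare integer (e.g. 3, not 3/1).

(((D:9/2,N:17/2):10,G:1/2):67/4,S:67/4)

step 1: merge (D,N) at d=13, Q=-134; branch lengths D→9/2, N→17/2; new cluster DN
  updated: d(DN,G)=21/2, d(DN,S)=87/2
step 2: merge (DN,G) at d=21/2, Q=-88; branch lengths DN→10, G→1/2; new cluster DGN
  updated: d(DGN,S)=67/2
step 3: merge (DGN,S) at d=67/2; branch lengths DGN→67/4, S→67/4; new cluster DGNS
final tree: (((D:9/2,N:17/2):10,G:1/2):67/4,S:67/4)
total length: 57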